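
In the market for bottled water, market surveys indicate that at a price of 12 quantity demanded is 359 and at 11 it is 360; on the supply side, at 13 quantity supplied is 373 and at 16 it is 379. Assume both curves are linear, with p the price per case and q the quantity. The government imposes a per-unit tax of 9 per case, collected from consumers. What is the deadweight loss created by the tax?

Deadweight loss = 27.

Demand slope: (360 − 359)/(11 − 12) = -1, so qd = 371 − p.
Supply slope: (379 − 373)/(16 − 13) = 2, so qs = 2p + 347.
Without the tax, 371 − p = 2p + 347 gives 3p = 24, so p* = 8 and q* = 363.
With the tax collected from consumers, demand (in seller-price terms) shifts: qd = 371 − (p + 9).
New equilibrium: consumers pay 14, producers receive 5, q = 357. (Wedge: pb − ps = 9.)
Quantity falls by |ΔQ| = |363 − 357| = 6.
DWL = ½ · t · |ΔQ| = ½ · 9 · 6 = 27.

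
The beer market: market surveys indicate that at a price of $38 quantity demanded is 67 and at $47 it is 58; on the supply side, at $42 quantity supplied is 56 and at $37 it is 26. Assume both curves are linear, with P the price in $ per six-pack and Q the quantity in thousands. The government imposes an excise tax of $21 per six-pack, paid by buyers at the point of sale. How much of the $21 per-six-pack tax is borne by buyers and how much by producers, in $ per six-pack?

Buyers bear $18 per six-pack; producers bear $3 per six-pack.

Demand slope: (58 − 67)/(47 − 38) = -1, so Qd = 105 − P.
Supply slope: (26 − 56)/(37 − 42) = 6, so Qs = 6P − 196.
Before the tax: set 105 − P = 6P − 196 → P* = $43, Q* = 62.
With the tax collected from buyers, demand (in seller-price terms) shifts: Qd = 105 − (P + 21).
Solving gives Q = 44 with buyers paying $61 and producers receiving $40 (the $21 wedge).
Burden on buyers: $18; on producers: $3. (They sum to $21.)
The less price-elastic side of the market bears the larger share of a per-unit tax.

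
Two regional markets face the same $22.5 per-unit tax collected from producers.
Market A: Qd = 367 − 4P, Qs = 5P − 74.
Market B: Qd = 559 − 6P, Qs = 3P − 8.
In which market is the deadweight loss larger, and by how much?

Market A, by $56.25.

Market A: pre-tax P* = $49, Q* = 171; post-tax Q = 121; deadweight loss = $562.5.
Market B: pre-tax P* = $63, Q* = 181; post-tax Q = 136; deadweight loss = $506.25.
Difference: $562.5 vs $506.25 → market A is larger by $56.25.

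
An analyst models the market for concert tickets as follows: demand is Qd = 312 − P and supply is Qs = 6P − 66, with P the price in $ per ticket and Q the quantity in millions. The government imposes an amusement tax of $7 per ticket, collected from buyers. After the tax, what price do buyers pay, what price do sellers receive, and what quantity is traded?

Without the tax, 312 − P = 6P − 66 gives 7P = 378, so P* = $54 and Q* = 258.
With the tax collected from buyers, demand (in seller-price terms) shifts: Qd = 312 − (P + 7).
Solving gives Q = 252 with buyers paying $60 and sellers receiving $53 (the $7 wedge).
The less price-elastic side of the market bears the larger share of a per-unit tax.

Buyers pay $60; sellers receive $53; quantity = 252.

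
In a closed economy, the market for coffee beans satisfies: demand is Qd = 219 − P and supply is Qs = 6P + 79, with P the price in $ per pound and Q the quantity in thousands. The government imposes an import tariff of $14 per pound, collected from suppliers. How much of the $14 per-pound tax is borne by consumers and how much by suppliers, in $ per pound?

Before the tax: set 219 − P = 6P + 79 → P* = $20, Q* = 199.
With the tax collected from suppliers, supply shifts: Qs = 6(P − 14) + 79.
Solving gives Q = 187 with consumers paying $32 and suppliers receiving $18 (the $14 wedge).
Burden on consumers: $12; on suppliers: $2. (They sum to $14.)
The less price-elastic side of the market bears the larger share of a per-unit tax.

Consumers bear $12 per pound; suppliers bear $2 per pound.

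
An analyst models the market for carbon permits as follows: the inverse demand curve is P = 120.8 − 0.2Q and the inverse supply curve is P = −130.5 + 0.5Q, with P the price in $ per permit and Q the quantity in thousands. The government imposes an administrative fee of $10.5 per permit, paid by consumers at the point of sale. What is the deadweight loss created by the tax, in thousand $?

Inverting to Q(P) form: Qd = 604 − 5P; Qs = 2P + 261.
Before the tax: set 604 − 5P = 2P + 261 → P* = $49, Q* = 359.
With the tax collected from consumers, demand (in seller-price terms) shifts: Qd = 604 − 5(P + 10.5).
New equilibrium: consumers pay $52, sellers receive $41.5, Q = 344. (Wedge: Pb − Ps = 10.5.)
Quantity falls by |ΔQ| = |359 − 344| = 15.
DWL = ½ · t · |ΔQ| = ½ · 10.5 · 15 = $78.75.

Deadweight loss = $78.75 thousand.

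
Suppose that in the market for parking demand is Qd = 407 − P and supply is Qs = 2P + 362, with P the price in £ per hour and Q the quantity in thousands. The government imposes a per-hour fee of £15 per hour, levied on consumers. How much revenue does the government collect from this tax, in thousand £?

Without the tax, 407 − P = 2P + 362 gives 3P = 45, so P* = £15 and Q* = 392.
With the tax collected from consumers, demand (in seller-price terms) shifts: Qd = 407 − (P + 15).
Solving gives Q = 382 with consumers paying £25 and producers receiving £10 (the £15 wedge).
Revenue = t · Q = 15 · 382 = £5730.

Tax revenue = £5730 thousand.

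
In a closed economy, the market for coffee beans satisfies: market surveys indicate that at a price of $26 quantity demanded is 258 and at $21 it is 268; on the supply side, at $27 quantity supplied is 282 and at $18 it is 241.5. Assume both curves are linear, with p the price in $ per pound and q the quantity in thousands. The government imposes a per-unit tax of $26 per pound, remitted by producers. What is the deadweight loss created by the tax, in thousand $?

Demand slope: (268 − 258)/(21 − 26) = -2, so qd = 310 − 2p.
Supply slope: (241.5 − 282)/(18 − 27) = 4.5, so qs = 4.5p + 160.5.
Before the tax: set 310 − 2p = 4.5p + 160.5 → p* = $23, q* = 264.
With the tax collected from producers, supply shifts: qs = 4.5(p − 26) + 160.5.
Solving gives q = 228 with buyers paying $41 and producers receiving $15 (the $26 wedge).
Quantity falls by |ΔQ| = |264 − 228| = 36.
DWL = ½ · t · |ΔQ| = ½ · 26 · 36 = $468.

Deadweight loss = $468 thousand.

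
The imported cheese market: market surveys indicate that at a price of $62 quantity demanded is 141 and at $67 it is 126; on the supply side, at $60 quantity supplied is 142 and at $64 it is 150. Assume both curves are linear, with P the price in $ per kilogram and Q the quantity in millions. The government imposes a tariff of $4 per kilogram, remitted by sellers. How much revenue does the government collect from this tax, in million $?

Demand slope: (126 − 141)/(67 − 62) = -3, so Qd = 327 − 3P.
Supply slope: (150 − 142)/(64 − 60) = 2, so Qs = 2P + 22.
Before the tax: set 327 − 3P = 2P + 22 → P* = $61, Q* = 144.
With the tax collected from sellers, supply shifts: Qs = 2(P − 4) + 22.
New equilibrium: consumers pay $62.6, sellers receive $58.6, Q = 139.2. (Wedge: Pb − Ps = 4.)
Revenue = t · Q = 4 · 139.2 = $556.8.

Tax revenue = $556.8 million.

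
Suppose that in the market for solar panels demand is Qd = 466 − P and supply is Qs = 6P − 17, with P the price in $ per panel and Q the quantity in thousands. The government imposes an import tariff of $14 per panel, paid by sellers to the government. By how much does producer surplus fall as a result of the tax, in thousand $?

Producer surplus falls by $782 thousand.

Without the tax, 466 − P = 6P − 17 gives 7P = 483, so P* = $69 and Q* = 397.
With the tax collected from sellers, supply shifts: Qs = 6(P − 14) − 17.
New equilibrium: buyers pay $81, sellers receive $67, Q = 385. (Wedge: Pb − Ps = 14.)
ΔPS is the trapezoid between Q = 385 and Q = 397 of height $2: ½ · (397 + 385) · 2 = $782.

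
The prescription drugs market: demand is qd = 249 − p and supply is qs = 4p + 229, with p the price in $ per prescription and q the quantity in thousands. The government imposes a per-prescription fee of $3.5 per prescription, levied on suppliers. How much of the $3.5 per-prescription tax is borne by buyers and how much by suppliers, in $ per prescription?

Buyers bear $2.8 per prescription; suppliers bear $0.7 per prescription.

Without the tax, 249 − p = 4p + 229 gives 5p = 20, so p* = $4 and q* = 245.
With the tax collected from suppliers, supply shifts: qs = 4(p − 3.5) + 229.
Solving gives q = 242.2 with buyers paying $6.8 and suppliers receiving $3.3 (the $3.5 wedge).
Burden on buyers: $2.8; on suppliers: $0.7. (They sum to $3.5.)
The less price-elastic side of the market bears the larger share of a per-unit tax.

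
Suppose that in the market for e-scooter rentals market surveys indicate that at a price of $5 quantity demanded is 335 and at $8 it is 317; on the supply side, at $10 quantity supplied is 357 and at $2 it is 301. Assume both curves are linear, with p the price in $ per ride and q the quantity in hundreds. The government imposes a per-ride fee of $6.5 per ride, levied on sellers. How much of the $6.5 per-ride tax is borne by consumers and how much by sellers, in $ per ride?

Consumers bear $3.5 per ride; sellers bear $3 per ride.

Demand slope: (317 − 335)/(8 − 5) = -6, so qd = 365 − 6p.
Supply slope: (301 − 357)/(2 − 10) = 7, so qs = 7p + 287.
Without the tax, 365 − 6p = 7p + 287 gives 13p = 78, so p* = $6 and q* = 329.
With the tax collected from sellers, supply shifts: qs = 7(p − 6.5) + 287.
Solving gives q = 308 with consumers paying $9.5 and sellers receiving $3 (the $6.5 wedge).
Burden on consumers: $3.5; on sellers: $3. (They sum to $6.5.)
The less price-elastic side of the market bears the larger share of a per-unit tax.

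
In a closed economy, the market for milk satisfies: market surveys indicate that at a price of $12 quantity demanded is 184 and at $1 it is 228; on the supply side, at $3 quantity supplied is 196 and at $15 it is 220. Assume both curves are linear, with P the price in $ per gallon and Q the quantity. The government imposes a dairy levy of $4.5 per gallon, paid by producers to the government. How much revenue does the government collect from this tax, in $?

Tax revenue = $891.

Demand slope: (228 − 184)/(1 − 12) = -4, so Qd = 232 − 4P.
Supply slope: (220 − 196)/(15 − 3) = 2, so Qs = 2P + 190.
Without the tax, 232 − 4P = 2P + 190 gives 6P = 42, so P* = $7 and Q* = 204.
With the tax collected from producers, supply shifts: Qs = 2(P − 4.5) + 190.
Solving gives Q = 198 with consumers paying $8.5 and producers receiving $4 (the $4.5 wedge).
Revenue = t · Q = 4.5 · 198 = $891.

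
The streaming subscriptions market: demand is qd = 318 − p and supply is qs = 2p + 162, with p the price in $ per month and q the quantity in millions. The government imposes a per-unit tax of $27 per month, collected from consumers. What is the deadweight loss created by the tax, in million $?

Before the tax: set 318 − p = 2p + 162 → p* = $52, q* = 266.
With the tax collected from consumers, demand (in seller-price terms) shifts: qd = 318 − (p + 27).
New equilibrium: consumers pay $70, suppliers receive $43, q = 248. (Wedge: pb − ps = 27.)
Quantity falls by |ΔQ| = |266 − 248| = 18.
DWL = ½ · t · |ΔQ| = ½ · 27 · 18 = $243.

Deadweight loss = $243 million.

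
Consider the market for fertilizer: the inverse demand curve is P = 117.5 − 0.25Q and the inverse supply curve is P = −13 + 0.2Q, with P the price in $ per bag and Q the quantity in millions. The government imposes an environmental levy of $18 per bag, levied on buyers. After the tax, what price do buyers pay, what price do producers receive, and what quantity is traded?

Buyers pay $55; producers receive $37; quantity = 250.

Inverting to Q(P) form: Qd = 470 − 4P; Qs = 5P + 65.
Before the tax: set 470 − 4P = 5P + 65 → P* = $45, Q* = 290.
With the tax collected from buyers, demand (in seller-price terms) shifts: Qd = 470 − 4(P + 18).
New equilibrium: buyers pay $55, producers receive $37, Q = 250. (Wedge: Pb − Ps = 18.)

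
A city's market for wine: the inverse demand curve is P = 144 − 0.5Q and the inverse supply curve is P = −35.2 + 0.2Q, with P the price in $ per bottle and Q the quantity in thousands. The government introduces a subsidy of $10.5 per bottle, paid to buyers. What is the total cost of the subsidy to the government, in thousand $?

Rewrite in direct form: Qd = 288 − 2P and Qs = 5P + 176.
Before the subsidy: set 288 − 2P = 5P + 176 → P* = $16, Q* = 256.
With a per-unit subsidy paid to buyers, each effectively pays P − 10.5, so demand becomes Qd = 288 − 2(P − 10.5).
New equilibrium: buyers pay $8.5, suppliers receive $19, Q = 271. (Wedge: Pb − Ps = −10.5.)
Outlay = t · Q = 10.5 · 271 = $2845.5.

Government outlay = $2845.5 thousand.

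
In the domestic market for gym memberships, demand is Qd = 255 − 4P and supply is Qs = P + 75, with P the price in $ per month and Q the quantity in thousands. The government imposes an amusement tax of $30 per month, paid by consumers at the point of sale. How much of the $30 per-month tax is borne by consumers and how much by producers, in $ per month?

Before the tax: set 255 − 4P = P + 75 → P* = $36, Q* = 111.
With the tax collected from consumers, demand (in seller-price terms) shifts: Qd = 255 − 4(P + 30).
Solving gives Q = 87 with consumers paying $42 and producers receiving $12 (the $30 wedge).
Burden on consumers: $6; on producers: $24. (They sum to $30.)
The less price-elastic side of the market bears the larger share of a per-unit tax.

Consumers bear $6 per month; producers bear $24 per month.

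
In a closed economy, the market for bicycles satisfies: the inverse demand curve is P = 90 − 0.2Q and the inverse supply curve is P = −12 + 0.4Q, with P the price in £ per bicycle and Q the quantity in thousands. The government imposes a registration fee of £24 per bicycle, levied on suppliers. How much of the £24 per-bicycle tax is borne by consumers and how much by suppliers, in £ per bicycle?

Inverting to Q(P) form: Qd = 450 − 5P; Qs = 2.5P + 30.
Before the tax: set 450 − 5P = 2.5P + 30 → P* = £56, Q* = 170.
With the tax collected from suppliers, supply shifts: Qs = 2.5(P − 24) + 30.
New equilibrium: consumers pay £64, suppliers receive £40, Q = 130. (Wedge: Pb − Ps = 24.)
Burden on consumers: £8; on suppliers: £16. (They sum to £24.)

Consumers bear £8 per bicycle; suppliers bear £16 per bicycle.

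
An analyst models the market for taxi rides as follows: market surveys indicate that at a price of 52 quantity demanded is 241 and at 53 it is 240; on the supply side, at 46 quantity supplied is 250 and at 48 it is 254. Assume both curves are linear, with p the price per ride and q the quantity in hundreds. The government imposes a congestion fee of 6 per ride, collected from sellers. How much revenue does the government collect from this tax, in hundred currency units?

Tax revenue = 1464 hundred.

Demand slope: (240 − 241)/(53 − 52) = -1, so qd = 293 − p.
Supply slope: (254 − 250)/(48 − 46) = 2, so qs = 2p + 158.
Without the tax, 293 − p = 2p + 158 gives 3p = 135, so p* = 45 and q* = 248.
With the tax collected from sellers, supply shifts: qs = 2(p − 6) + 158.
New equilibrium: consumers pay 49, sellers receive 43, q = 244. (Wedge: pb − ps = 6.)
Revenue = t · Q = 6 · 244 = 1464.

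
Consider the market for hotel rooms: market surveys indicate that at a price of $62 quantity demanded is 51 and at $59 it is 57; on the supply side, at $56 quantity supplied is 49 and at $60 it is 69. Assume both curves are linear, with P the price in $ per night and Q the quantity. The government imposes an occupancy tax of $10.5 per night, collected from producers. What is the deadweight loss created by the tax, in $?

Deadweight loss = $78.75.

Demand slope: (57 − 51)/(59 − 62) = -2, so Qd = 175 − 2P.
Supply slope: (69 − 49)/(60 − 56) = 5, so Qs = 5P − 231.
Before the tax: set 175 − 2P = 5P − 231 → P* = $58, Q* = 59.
With the tax collected from producers, supply shifts: Qs = 5(P − 10.5) − 231.
Solving gives Q = 44 with buyers paying $65.5 and producers receiving $55 (the $10.5 wedge).
Quantity falls by |ΔQ| = |59 − 44| = 15.
DWL = ½ · t · |ΔQ| = ½ · 10.5 · 15 = $78.75.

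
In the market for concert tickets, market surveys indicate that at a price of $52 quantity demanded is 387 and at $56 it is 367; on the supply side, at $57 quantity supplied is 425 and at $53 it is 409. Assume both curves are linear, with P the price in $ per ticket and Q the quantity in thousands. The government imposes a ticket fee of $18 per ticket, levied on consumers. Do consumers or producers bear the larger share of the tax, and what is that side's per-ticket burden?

Producers bear the larger share: $10 per ticket.

Demand slope: (367 − 387)/(56 − 52) = -5, so Qd = 647 − 5P.
Supply slope: (409 − 425)/(53 − 57) = 4, so Qs = 4P + 197.
Without the tax, 647 − 5P = 4P + 197 gives 9P = 450, so P* = $50 and Q* = 397.
With the tax collected from consumers, demand (in seller-price terms) shifts: Qd = 647 − 5(P + 18).
Solving gives Q = 357 with consumers paying $58 and producers receiving $40 (the $18 wedge).
Per-ticket burden: consumers $8, producers $10.
Producers take the larger share because supply is less price-elastic here (demand slope 5 vs supply slope 4).
The less price-elastic side of the market bears the larger share of a per-unit tax.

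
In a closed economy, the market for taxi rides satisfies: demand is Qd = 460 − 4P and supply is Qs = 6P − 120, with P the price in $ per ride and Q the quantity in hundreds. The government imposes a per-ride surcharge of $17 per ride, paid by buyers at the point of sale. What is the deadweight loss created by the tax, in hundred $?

Before the tax: set 460 − 4P = 6P − 120 → P* = $58, Q* = 228.
With the tax collected from buyers, demand (in seller-price terms) shifts: Qd = 460 − 4(P + 17).
Solving gives Q = 187.2 with buyers paying $68.2 and sellers receiving $51.2 (the $17 wedge).
Quantity falls by |ΔQ| = |228 − 187.2| = 40.8.
DWL = ½ · t · |ΔQ| = ½ · 17 · 40.8 = $346.8.

Deadweight loss = $346.8 hundred.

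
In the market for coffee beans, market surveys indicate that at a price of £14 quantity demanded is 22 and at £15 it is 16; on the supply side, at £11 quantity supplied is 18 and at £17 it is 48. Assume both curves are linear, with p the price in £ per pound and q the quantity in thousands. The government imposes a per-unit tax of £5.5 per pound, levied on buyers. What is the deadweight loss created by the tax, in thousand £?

Deadweight loss = £41.25 thousand.

Demand slope: (16 − 22)/(15 − 14) = -6, so qd = 106 − 6p.
Supply slope: (48 − 18)/(17 − 11) = 5, so qs = 5p − 37.
Before the tax: set 106 − 6p = 5p − 37 → p* = £13, q* = 28.
With the tax collected from buyers, demand (in seller-price terms) shifts: qd = 106 − 6(p + 5.5).
Solving gives q = 13 with buyers paying £15.5 and sellers receiving £10 (the £5.5 wedge).
Quantity falls by |ΔQ| = |28 − 13| = 15.
DWL = ½ · t · |ΔQ| = ½ · 5.5 · 15 = £41.25.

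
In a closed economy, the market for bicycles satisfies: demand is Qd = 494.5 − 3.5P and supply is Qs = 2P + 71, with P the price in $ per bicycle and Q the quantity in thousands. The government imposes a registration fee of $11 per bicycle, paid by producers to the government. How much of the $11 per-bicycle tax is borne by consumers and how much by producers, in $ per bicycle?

Before the tax: set 494.5 − 3.5P = 2P + 71 → P* = $77, Q* = 225.
With the tax collected from producers, supply shifts: Qs = 2(P − 11) + 71.
Solving gives Q = 211 with consumers paying $81 and producers receiving $70 (the $11 wedge).
Burden on consumers: $4; on producers: $7. (They sum to $11.)
The less price-elastic side of the market bears the larger share of a per-unit tax.

Consumers bear $4 per bicycle; producers bear $7 per bicycle.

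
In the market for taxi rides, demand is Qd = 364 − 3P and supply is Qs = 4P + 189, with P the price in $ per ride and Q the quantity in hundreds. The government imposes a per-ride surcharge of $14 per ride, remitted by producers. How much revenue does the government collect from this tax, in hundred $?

Tax revenue = $3710 hundred.

Without the tax, 364 − 3P = 4P + 189 gives 7P = 175, so P* = $25 and Q* = 289.
With the tax collected from producers, supply shifts: Qs = 4(P − 14) + 189.
New equilibrium: buyers pay $33, producers receive $19, Q = 265. (Wedge: Pb − Ps = 14.)
Revenue = t · Q = 14 · 265 = $3710.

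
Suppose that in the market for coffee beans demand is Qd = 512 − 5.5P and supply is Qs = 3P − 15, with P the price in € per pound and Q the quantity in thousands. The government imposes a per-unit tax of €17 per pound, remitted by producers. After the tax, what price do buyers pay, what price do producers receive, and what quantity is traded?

Buyers pay €68; producers receive €51; quantity = 138.

Before the tax: set 512 − 5.5P = 3P − 15 → P* = €62, Q* = 171.
With the tax collected from producers, supply shifts: Qs = 3(P − 17) − 15.
New equilibrium: buyers pay €68, producers receive €51, Q = 138. (Wedge: Pb − Ps = 17.)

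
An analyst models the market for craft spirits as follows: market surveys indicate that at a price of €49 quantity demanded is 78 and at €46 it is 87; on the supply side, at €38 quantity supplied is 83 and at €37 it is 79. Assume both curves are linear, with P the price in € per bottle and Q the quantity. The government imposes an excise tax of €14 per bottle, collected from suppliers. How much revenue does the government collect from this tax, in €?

Demand slope: (87 − 78)/(46 − 49) = -3, so Qd = 225 − 3P.
Supply slope: (79 − 83)/(37 − 38) = 4, so Qs = 4P − 69.
Before the tax: set 225 − 3P = 4P − 69 → P* = €42, Q* = 99.
With the tax collected from suppliers, supply shifts: Qs = 4(P − 14) − 69.
New equilibrium: consumers pay €50, suppliers receive €36, Q = 75. (Wedge: Pb − Ps = 14.)
Revenue = t · Q = 14 · 75 = €1050.

Tax revenue = €1050.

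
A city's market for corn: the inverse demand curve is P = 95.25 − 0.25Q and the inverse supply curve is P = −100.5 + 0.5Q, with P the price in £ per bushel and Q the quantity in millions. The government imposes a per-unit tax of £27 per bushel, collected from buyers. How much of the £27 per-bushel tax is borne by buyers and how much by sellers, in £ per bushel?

Inverting to Q(P) form: Qd = 381 − 4P; Qs = 2P + 201.
Without the tax, 381 − 4P = 2P + 201 gives 6P = 180, so P* = £30 and Q* = 261.
With the tax collected from buyers, demand (in seller-price terms) shifts: Qd = 381 − 4(P + 27).
New equilibrium: buyers pay £39, sellers receive £12, Q = 225. (Wedge: Pb − Ps = 27.)
Burden on buyers: £9; on sellers: £18. (They sum to £27.)
The less price-elastic side of the market bears the larger share of a per-unit tax.

Buyers bear £9 per bushel; sellers bear £18 per bushel.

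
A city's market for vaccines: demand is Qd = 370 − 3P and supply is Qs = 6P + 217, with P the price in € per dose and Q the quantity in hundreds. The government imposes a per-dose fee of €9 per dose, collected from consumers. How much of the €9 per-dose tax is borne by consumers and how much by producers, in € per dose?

Without the tax, 370 − 3P = 6P + 217 gives 9P = 153, so P* = €17 and Q* = 319.
With the tax collected from consumers, demand (in seller-price terms) shifts: Qd = 370 − 3(P + 9).
Solving gives Q = 301 with consumers paying €23 and producers receiving €14 (the €9 wedge).
Burden on consumers: €6; on producers: €3. (They sum to €9.)
The less price-elastic side of the market bears the larger share of a per-unit tax.

Consumers bear €6 per dose; producers bear €3 per dose.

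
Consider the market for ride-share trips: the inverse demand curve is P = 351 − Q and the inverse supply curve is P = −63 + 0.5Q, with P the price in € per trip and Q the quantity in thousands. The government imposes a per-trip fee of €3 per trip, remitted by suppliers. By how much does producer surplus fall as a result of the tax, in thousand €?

Producer surplus falls by €275 thousand.

Inverting to Q(P) form: Qd = 351 − P; Qs = 2P + 126.
Without the tax, 351 − P = 2P + 126 gives 3P = 225, so P* = €75 and Q* = 276.
With the tax collected from suppliers, supply shifts: Qs = 2(P − 3) + 126.
New equilibrium: buyers pay €77, suppliers receive €74, Q = 274. (Wedge: Pb − Ps = 3.)
ΔPS is the trapezoid between Q = 274 and Q = 276 of height €1: ½ · (276 + 274) · 1 = €275.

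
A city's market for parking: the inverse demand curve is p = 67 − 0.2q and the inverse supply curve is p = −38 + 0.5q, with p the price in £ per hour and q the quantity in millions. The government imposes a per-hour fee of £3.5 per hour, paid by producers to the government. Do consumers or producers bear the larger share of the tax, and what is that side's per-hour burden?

Producers bear the larger share: £2.5 per hour.

Inverting to q(p) form: qd = 335 − 5p; qs = 2p + 76.
Without the tax, 335 − 5p = 2p + 76 gives 7p = 259, so p* = £37 and q* = 150.
With the tax collected from producers, supply shifts: qs = 2(p − 3.5) + 76.
Solving gives q = 145 with consumers paying £38 and producers receiving £34.5 (the £3.5 wedge).
Per-hour burden: consumers £1, producers £2.5.
Producers take the larger share because supply is less price-elastic here (demand slope 5 vs supply slope 2).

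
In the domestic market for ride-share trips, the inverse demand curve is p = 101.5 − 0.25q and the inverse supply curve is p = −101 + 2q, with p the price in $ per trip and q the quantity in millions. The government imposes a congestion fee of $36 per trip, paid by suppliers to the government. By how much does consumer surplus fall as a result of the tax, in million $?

Consumer surplus falls by $328 million.

Rewrite in direct form: qd = 406 − 4p and qs = 0.5p + 50.5.
Before the tax: set 406 − 4p = 0.5p + 50.5 → p* = $79, q* = 90.
With the tax collected from suppliers, supply shifts: qs = 0.5(p − 36) + 50.5.
Solving gives q = 74 with consumers paying $83 and suppliers receiving $47 (the $36 wedge).
ΔCS is the trapezoid between Q = 74 and Q = 90 of height $4: ½ · (90 + 74) · 4 = $328.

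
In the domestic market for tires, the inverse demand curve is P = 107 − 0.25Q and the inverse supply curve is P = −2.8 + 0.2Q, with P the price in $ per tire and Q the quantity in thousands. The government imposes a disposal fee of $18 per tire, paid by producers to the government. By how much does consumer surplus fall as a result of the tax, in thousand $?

Rewrite in direct form: Qd = 428 − 4P and Qs = 5P + 14.
Without the tax, 428 − 4P = 5P + 14 gives 9P = 414, so P* = $46 and Q* = 244.
With the tax collected from producers, supply shifts: Qs = 5(P − 18) + 14.
New equilibrium: buyers pay $56, producers receive $38, Q = 204. (Wedge: Pb − Ps = 18.)
ΔCS is the trapezoid between Q = 204 and Q = 244 of height $10: ½ · (244 + 204) · 10 = $2240.

Consumer surplus falls by $2240 thousand.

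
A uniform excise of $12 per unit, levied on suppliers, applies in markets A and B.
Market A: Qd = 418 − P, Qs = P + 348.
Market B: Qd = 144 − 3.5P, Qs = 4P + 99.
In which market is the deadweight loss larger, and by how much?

Market B, by $98.4.

Market A: pre-tax P* = $35, Q* = 383; post-tax Q = 377; deadweight loss = $36.
Market B: pre-tax P* = $6, Q* = 123; post-tax Q = 100.6; deadweight loss = $134.4.
Difference: $36 vs $134.4 → market B is larger by $98.4.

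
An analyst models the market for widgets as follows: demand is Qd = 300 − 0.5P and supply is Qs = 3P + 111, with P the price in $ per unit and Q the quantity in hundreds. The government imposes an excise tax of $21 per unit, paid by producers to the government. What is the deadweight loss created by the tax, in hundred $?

Before the tax: set 300 − 0.5P = 3P + 111 → P* = $54, Q* = 273.
With the tax collected from producers, supply shifts: Qs = 3(P − 21) + 111.
New equilibrium: consumers pay $72, producers receive $51, Q = 264. (Wedge: Pb − Ps = 21.)
Quantity falls by |ΔQ| = |273 − 264| = 9.
DWL = ½ · t · |ΔQ| = ½ · 21 · 9 = $94.5.

Deadweight loss = $94.5 hundred.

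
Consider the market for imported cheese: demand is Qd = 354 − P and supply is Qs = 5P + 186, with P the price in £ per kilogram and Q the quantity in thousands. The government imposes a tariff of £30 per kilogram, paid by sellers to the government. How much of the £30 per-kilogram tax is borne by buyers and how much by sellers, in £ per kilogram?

Buyers bear £25 per kilogram; sellers bear £5 per kilogram.

Without the tax, 354 − P = 5P + 186 gives 6P = 168, so P* = £28 and Q* = 326.
With the tax collected from sellers, supply shifts: Qs = 5(P − 30) + 186.
New equilibrium: buyers pay £53, sellers receive £23, Q = 301. (Wedge: Pb − Ps = 30.)
Burden on buyers: £25; on sellers: £5. (They sum to £30.)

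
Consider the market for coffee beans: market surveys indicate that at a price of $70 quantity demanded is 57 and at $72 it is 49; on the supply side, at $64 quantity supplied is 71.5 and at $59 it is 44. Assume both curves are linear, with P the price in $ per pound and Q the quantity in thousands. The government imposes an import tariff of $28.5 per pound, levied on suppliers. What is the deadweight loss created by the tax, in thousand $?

Demand slope: (49 − 57)/(72 − 70) = -4, so Qd = 337 − 4P.
Supply slope: (44 − 71.5)/(59 − 64) = 5.5, so Qs = 5.5P − 280.5.
Without the tax, 337 − 4P = 5.5P − 280.5 gives 9.5P = 617.5, so P* = $65 and Q* = 77.
With the tax collected from suppliers, supply shifts: Qs = 5.5(P − 28.5) − 280.5.
Solving gives Q = 11 with buyers paying $81.5 and suppliers receiving $53 (the $28.5 wedge).
Quantity falls by |ΔQ| = |77 − 11| = 66.
DWL = ½ · t · |ΔQ| = ½ · 28.5 · 66 = $940.5.

Deadweight loss = $940.5 thousand.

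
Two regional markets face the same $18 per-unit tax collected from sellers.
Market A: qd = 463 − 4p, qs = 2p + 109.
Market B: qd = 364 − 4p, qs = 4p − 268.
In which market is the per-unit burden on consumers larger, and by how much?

Market A: pre-tax p* = $59, q* = 227; post-tax q = 203; per-unit burden on consumers = $6.
Market B: pre-tax p* = $79, q* = 48; post-tax q = 12; per-unit burden on consumers = $9.
Difference: $6 vs $9 → market B is larger by $3.

Market B, by $3.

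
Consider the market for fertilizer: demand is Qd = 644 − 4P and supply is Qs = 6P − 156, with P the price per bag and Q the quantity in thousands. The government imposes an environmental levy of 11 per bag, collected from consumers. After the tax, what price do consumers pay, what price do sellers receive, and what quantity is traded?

Before the tax: set 644 − 4P = 6P − 156 → P* = 80, Q* = 324.
With the tax collected from consumers, demand (in seller-price terms) shifts: Qd = 644 − 4(P + 11).
Solving gives Q = 297.6 with consumers paying 86.6 and sellers receiving 75.6 (the 11 wedge).
The less price-elastic side of the market bears the larger share of a per-unit tax.

Consumers pay 86.6; sellers receive 75.6; quantity = 297.6.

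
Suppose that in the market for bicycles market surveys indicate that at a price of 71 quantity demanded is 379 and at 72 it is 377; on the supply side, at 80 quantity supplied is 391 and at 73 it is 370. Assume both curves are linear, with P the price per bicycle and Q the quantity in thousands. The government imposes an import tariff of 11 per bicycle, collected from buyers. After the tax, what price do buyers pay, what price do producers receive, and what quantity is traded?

Buyers pay 80.6; producers receive 69.6; quantity = 359.8.

Demand slope: (377 − 379)/(72 − 71) = -2, so Qd = 521 − 2P.
Supply slope: (370 − 391)/(73 − 80) = 3, so Qs = 3P + 151.
Before the tax: set 521 − 2P = 3P + 151 → P* = 74, Q* = 373.
With the tax collected from buyers, demand (in seller-price terms) shifts: Qd = 521 − 2(P + 11).
New equilibrium: buyers pay 80.6, producers receive 69.6, Q = 359.8. (Wedge: Pb − Ps = 11.)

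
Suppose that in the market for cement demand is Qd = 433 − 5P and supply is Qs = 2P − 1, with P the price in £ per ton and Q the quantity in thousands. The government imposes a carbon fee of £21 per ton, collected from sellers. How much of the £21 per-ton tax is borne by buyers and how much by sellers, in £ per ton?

Before the tax: set 433 − 5P = 2P − 1 → P* = £62, Q* = 123.
With the tax collected from sellers, supply shifts: Qs = 2(P − 21) − 1.
Solving gives Q = 93 with buyers paying £68 and sellers receiving £47 (the £21 wedge).
Burden on buyers: £6; on sellers: £15. (They sum to £21.)
The less price-elastic side of the market bears the larger share of a per-unit tax.

Buyers bear £6 per ton; sellers bear £15 per ton.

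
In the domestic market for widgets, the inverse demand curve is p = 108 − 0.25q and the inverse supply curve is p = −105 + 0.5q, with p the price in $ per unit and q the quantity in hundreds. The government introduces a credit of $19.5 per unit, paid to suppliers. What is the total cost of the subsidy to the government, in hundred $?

Inverting to q(p) form: qd = 432 − 4p; qs = 2p + 210.
Without the subsidy, 432 − 4p = 2p + 210 gives 6p = 222, so p* = $37 and q* = 284.
With a per-unit subsidy paid to suppliers, each receives p + 19.5 per unit sold, so supply becomes qs = 2(p + 19.5) + 210.
Solving gives q = 310 with buyers paying $30.5 and suppliers receiving $50 (the $19.5 wedge).
Outlay = t · Q = 19.5 · 310 = $6045.

Government outlay = $6045 hundred.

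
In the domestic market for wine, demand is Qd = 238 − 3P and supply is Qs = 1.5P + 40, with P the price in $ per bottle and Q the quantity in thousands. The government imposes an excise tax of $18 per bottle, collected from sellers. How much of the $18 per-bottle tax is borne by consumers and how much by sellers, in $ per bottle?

Consumers bear $6 per bottle; sellers bear $12 per bottle.

Before the tax: set 238 − 3P = 1.5P + 40 → P* = $44, Q* = 106.
With the tax collected from sellers, supply shifts: Qs = 1.5(P − 18) + 40.
New equilibrium: consumers pay $50, sellers receive $32, Q = 88. (Wedge: Pb − Ps = 18.)
Burden on consumers: $6; on sellers: $12. (They sum to $18.)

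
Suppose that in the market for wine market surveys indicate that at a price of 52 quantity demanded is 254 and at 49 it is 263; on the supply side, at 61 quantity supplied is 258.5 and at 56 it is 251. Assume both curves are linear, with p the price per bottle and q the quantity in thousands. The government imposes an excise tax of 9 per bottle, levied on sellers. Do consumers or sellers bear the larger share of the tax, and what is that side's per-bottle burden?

Demand slope: (263 − 254)/(49 − 52) = -3, so qd = 410 − 3p.
Supply slope: (251 − 258.5)/(56 − 61) = 1.5, so qs = 1.5p + 167.
Before the tax: set 410 − 3p = 1.5p + 167 → p* = 54, q* = 248.
With the tax collected from sellers, supply shifts: qs = 1.5(p − 9) + 167.
New equilibrium: consumers pay 57, sellers receive 48, q = 239. (Wedge: pb − ps = 9.)
Per-bottle burden: consumers 3, sellers 6.
Sellers take the larger share because supply is less price-elastic here (demand slope 3 vs supply slope 1.5).

Sellers bear the larger share: 6 per bottle.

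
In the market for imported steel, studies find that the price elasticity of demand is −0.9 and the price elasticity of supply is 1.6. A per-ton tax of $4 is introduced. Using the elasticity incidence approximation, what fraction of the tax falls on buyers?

Incidence ratio: buyers' share ≈ εs / (εs + |εd|) = 1.6 / (1.6 + 0.9) = 0.64.
Supply is the more elastic side, so buyers bear the larger share.

Buyers' share ≈ 0.64.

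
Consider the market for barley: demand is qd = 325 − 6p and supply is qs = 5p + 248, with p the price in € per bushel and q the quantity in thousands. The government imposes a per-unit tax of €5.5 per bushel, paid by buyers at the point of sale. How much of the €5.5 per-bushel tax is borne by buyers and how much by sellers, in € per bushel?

Buyers bear €2.5 per bushel; sellers bear €3 per bushel.

Without the tax, 325 − 6p = 5p + 248 gives 11p = 77, so p* = €7 and q* = 283.
With the tax collected from buyers, demand (in seller-price terms) shifts: qd = 325 − 6(p + 5.5).
Solving gives q = 268 with buyers paying €9.5 and sellers receiving €4 (the €5.5 wedge).
Burden on buyers: €2.5; on sellers: €3. (They sum to €5.5.)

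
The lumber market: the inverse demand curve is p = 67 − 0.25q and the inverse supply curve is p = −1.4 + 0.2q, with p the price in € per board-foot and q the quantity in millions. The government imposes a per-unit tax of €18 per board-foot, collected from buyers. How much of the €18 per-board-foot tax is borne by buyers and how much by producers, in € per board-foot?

Buyers bear €10 per board-foot; producers bear €8 per board-foot.

Rewrite in direct form: qd = 268 − 4p and qs = 5p + 7.
Before the tax: set 268 − 4p = 5p + 7 → p* = €29, q* = 152.
With the tax collected from buyers, demand (in seller-price terms) shifts: qd = 268 − 4(p + 18).
New equilibrium: buyers pay €39, producers receive €21, q = 112. (Wedge: pb − ps = 18.)
Burden on buyers: €10; on producers: €8. (They sum to €18.)
The less price-elastic side of the market bears the larger share of a per-unit tax.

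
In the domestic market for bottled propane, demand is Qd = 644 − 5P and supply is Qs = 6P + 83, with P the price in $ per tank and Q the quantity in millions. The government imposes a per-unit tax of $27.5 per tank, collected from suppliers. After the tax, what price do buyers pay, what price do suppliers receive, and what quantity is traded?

Without the tax, 644 − 5P = 6P + 83 gives 11P = 561, so P* = $51 and Q* = 389.
With the tax collected from suppliers, supply shifts: Qs = 6(P − 27.5) + 83.
New equilibrium: buyers pay $66, suppliers receive $38.5, Q = 314. (Wedge: Pb − Ps = 27.5.)
The less price-elastic side of the market bears the larger share of a per-unit tax.

Buyers pay $66; suppliers receive $38.5; quantity = 314.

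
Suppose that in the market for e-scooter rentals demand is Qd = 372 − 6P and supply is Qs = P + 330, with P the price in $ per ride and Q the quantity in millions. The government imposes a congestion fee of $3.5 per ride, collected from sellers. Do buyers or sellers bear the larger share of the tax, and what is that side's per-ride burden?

Sellers bear the larger share: $3 per ride.

Before the tax: set 372 − 6P = P + 330 → P* = $6, Q* = 336.
With the tax collected from sellers, supply shifts: Qs = (P − 3.5) + 330.
Solving gives Q = 333 with buyers paying $6.5 and sellers receiving $3 (the $3.5 wedge).
Per-ride burden: buyers $0.5, sellers $3.
Sellers take the larger share because supply is less price-elastic here (demand slope 6 vs supply slope 1).
The less price-elastic side of the market bears the larger share of a per-unit tax.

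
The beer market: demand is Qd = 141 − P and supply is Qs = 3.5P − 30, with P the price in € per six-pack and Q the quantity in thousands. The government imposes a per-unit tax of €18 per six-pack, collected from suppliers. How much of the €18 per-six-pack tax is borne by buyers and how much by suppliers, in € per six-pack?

Buyers bear €14 per six-pack; suppliers bear €4 per six-pack.

Without the tax, 141 − P = 3.5P − 30 gives 4.5P = 171, so P* = €38 and Q* = 103.
With the tax collected from suppliers, supply shifts: Qs = 3.5(P − 18) − 30.
Solving gives Q = 89 with buyers paying €52 and suppliers receiving €34 (the €18 wedge).
Burden on buyers: €14; on suppliers: €4. (They sum to €18.)
The less price-elastic side of the market bears the larger share of a per-unit tax.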